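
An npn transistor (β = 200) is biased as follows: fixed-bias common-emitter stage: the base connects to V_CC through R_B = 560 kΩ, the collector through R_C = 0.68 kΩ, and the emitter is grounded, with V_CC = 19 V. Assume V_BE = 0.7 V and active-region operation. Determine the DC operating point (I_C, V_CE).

Base loop: V_CC = I_B·R_B + V_BE, so I_B = (19 − 0.7)/560 kΩ = 0.0327 mA.
In the active region I_C = β·I_B = 200 × 0.0327 = 6.54 mA.
Collector loop: V_CE = V_CC − I_C·R_C = 19 − 6.54×0.68 = 14.6 V.
Since V_CE = 14.6 V > V_CE(sat) ≈ 0.2 V, the transistor is in the active region as assumed.

I_C ≈ 6.5 mA, V_CE ≈ 15 V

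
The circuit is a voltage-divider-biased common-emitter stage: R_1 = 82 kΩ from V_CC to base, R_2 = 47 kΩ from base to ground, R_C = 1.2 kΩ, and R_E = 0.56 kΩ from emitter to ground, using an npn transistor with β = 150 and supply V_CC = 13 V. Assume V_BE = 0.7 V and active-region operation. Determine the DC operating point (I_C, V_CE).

I_C ≈ 5.3 mA, V_CE ≈ 3.7 V

Thevenize the base divider: V_Th = V_CC·R_2/(R_1+R_2) = 13×47/129 = 4.74 V, R_Th = R_1‖R_2 = 29.9 kΩ.
Base-emitter loop: V_Th = I_B·R_Th + V_BE + (β+1)I_B·R_E, so I_B = (4.74 − 0.7) / (29.9 + 151×0.56) = 0.0353 mA.
I_C = β·I_B = 150×0.0353 = 5.29 mA, and I_E = (β+1)I_B = 5.33 mA.
V_CE = V_CC − I_C·R_C − I_E·R_E = 13 − 5.29×1.2 − 5.33×0.56 = 3.67 V.
V_CE = 3.67 V > 0.2 V confirms active-region operation.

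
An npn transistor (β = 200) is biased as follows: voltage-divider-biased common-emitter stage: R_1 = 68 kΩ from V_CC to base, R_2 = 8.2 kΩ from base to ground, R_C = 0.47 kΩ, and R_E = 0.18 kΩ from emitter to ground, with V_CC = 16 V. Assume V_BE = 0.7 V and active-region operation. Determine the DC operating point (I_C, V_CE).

Thevenize the base divider: V_Th = V_CC·R_2/(R_1+R_2) = 16×8.2/76.2 = 1.72 V, R_Th = R_1‖R_2 = 7.32 kΩ.
Base-emitter loop: V_Th = I_B·R_Th + V_BE + (β+1)I_B·R_E, so I_B = (1.72 − 0.7) / (7.32 + 201×0.18) = 0.0235 mA.
I_C = β·I_B = 200×0.0235 = 4.7 mA, and I_E = (β+1)I_B = 4.72 mA.
V_CE = V_CC − I_C·R_C − I_E·R_E = 16 − 4.7×0.47 − 4.72×0.18 = 12.9 V.
V_CE = 12.9 V > 0.2 V confirms active-region operation.

I_C ≈ 4.7 mA, V_CE ≈ 13 V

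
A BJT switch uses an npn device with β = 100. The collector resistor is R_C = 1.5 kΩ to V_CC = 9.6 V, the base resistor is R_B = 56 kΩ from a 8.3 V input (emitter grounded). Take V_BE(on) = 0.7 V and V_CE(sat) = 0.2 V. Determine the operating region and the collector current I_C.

saturation; I_C ≈ 6.3 mA

Assume active: I_B = (8.3 − 0.7)/56 = 0.136 mA, giving I_C = β·I_B = 13.6 mA.
But then V_CE = 9.6 − 13.6×1.5 = -10.8 V < V_CE(sat) = 0.2 V — impossible in the active region.
So the transistor is saturated. With V_CE = 0.2 V, I_C = (V_CC − 0.2)/R_C = 9.4/1.5 = 6.27 mA.
Check: β·I_B = 13.6 mA > I_C = 6.27 mA, confirming saturation.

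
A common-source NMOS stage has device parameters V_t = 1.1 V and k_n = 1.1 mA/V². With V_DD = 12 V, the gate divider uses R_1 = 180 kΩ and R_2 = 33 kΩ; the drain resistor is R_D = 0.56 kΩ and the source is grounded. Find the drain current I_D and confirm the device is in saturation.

I_D ≈ 0.32 mA

V_G = V_DD·R_2/(R_1+R_2) = 12×33/213 = 1.86 V. With the source grounded, V_GS = V_G = 1.86 V.
Assume saturation: I_D = (k_n/2)(V_GS − V_t)² = (1.1/2)×(1.86 − 1.1)² = 0.55×0.759² = 0.317 mA.
V_DS = V_DD − I_D·R_D = 12 − 0.317×0.56 = 11.8 V.
Saturation requires V_DS ≥ V_GS − V_t = 0.759 V; 11.8 ≥ 0.759 ✓.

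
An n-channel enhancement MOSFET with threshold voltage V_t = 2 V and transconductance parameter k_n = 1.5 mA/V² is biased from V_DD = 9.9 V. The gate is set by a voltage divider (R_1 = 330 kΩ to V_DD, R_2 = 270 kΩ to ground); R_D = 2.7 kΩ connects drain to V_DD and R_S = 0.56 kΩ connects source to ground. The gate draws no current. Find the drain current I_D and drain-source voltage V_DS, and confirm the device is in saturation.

I_D ≈ 1.7 mA, V_DS ≈ 4.4 V

V_G = V_DD·R_2/(R_1+R_2) = 9.9×270/600 = 4.46 V.
Assume saturation: I_D = (k_n/2)(V_GS − V_t)² with V_GS = V_G − I_D·R_S = 4.46 − 0.56·I_D.
Substituting gives 0.235·I_D² − 3.06·I_D + 4.52 = 0, with roots I_D = 1.7 or 11.3 mA.
The root I_D = 11.3 mA gives V_GS = -1.89 V ≤ V_t, so take I_D = 1.7 mA.
Then V_GS = 3.5 V and V_DS = V_DD − I_D(R_D+R_S) = 9.9 − 1.7×3.26 = 4.37 V.
Saturation requires V_DS ≥ V_GS − V_t = 1.5 V; 4.37 ≥ 1.5 ✓.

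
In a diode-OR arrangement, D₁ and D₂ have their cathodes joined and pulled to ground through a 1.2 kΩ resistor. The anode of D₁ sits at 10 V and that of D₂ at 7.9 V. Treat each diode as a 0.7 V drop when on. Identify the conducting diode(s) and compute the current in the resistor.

Only D₁ conducts; I_R ≈ 7.8 mA

Assume both conduct. Then node N would need to be at both 10−0.7 = 9.3 V and 7.9−0.7 = 7.2 V, which is impossible.
Assume only D₁ conducts: V_N = 10 − 0.7 = 9.3 V, so I_R = 9.3/1.2 = 7.75 mA.
Check D₂: its anode-to-cathode voltage is 7.9 − 9.3 = -1.4 V < 0.7 V, so it is off. The assumption is consistent.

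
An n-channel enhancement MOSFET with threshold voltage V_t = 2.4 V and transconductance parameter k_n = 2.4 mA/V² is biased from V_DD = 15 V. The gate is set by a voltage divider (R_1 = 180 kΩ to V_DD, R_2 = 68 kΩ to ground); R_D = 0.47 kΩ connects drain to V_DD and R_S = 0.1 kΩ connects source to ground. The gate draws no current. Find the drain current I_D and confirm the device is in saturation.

I_D ≈ 2.6 mA

V_G = V_DD·R_2/(R_1+R_2) = 15×68/248 = 4.11 V.
Assume saturation: I_D = (k_n/2)(V_GS − V_t)² with V_GS = V_G − I_D·R_S = 4.11 − 0.1·I_D.
Substituting gives 0.012·I_D² − 1.41·I_D + 3.52 = 0, with roots I_D = 2.55 or 115 mA.
The root I_D = 115 mA gives V_GS = -7.39 V ≤ V_t, so take I_D = 2.55 mA.
Then V_GS = 3.86 V and V_DS = V_DD − I_D(R_D+R_S) = 15 − 2.55×0.57 = 13.5 V.
Saturation requires V_DS ≥ V_GS − V_t = 1.46 V; 13.5 ≥ 1.46 ✓.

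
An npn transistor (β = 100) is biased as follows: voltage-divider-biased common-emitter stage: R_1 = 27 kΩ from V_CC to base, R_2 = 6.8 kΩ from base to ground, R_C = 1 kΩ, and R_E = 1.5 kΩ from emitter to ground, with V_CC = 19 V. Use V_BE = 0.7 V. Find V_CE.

V_CE ≈ 14 V

Thevenize the base divider: V_Th = V_CC·R_2/(R_1+R_2) = 19×6.8/33.8 = 3.82 V, R_Th = R_1‖R_2 = 5.43 kΩ.
Base-emitter loop: V_Th = I_B·R_Th + V_BE + (β+1)I_B·R_E, so I_B = (3.82 − 0.7) / (5.43 + 101×1.5) = 0.0199 mA.
I_C = β·I_B = 100×0.0199 = 1.99 mA, and I_E = (β+1)I_B = 2.01 mA.
V_CE = V_CC − I_C·R_C − I_E·R_E = 19 − 1.99×1 − 2.01×1.5 = 14 V.
V_CE = 14 V > 0.2 V confirms active-region operation.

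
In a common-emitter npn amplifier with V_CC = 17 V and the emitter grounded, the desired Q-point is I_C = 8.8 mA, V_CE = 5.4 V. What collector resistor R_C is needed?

R_C ≈ 1.3 kΩ

Collector loop: V_CC = I_C·R_C + V_CE.
R_C = (V_CC − V_CE)/I_C = (17 − 5.4)/8.8 = 1.32 kΩ.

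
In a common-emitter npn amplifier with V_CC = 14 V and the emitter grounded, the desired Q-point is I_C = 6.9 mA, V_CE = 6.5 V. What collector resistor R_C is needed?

Collector loop: V_CC = I_C·R_C + V_CE.
R_C = (V_CC − V_CE)/I_C = (14 − 6.5)/6.9 = 1.09 kΩ.

R_C ≈ 1.1 kΩ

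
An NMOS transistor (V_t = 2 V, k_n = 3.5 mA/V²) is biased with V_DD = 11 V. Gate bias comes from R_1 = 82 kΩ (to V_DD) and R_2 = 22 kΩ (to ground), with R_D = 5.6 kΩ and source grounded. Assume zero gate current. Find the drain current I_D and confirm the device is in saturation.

I_D ≈ 0.19 mA

V_G = V_DD·R_2/(R_1+R_2) = 11×22/104 = 2.33 V. With the source grounded, V_GS = V_G = 2.33 V.
Assume saturation: I_D = (k_n/2)(V_GS − V_t)² = (3.5/2)×(2.33 − 2)² = 1.75×0.327² = 0.187 mA.
V_DS = V_DD − I_D·R_D = 11 − 0.187×5.6 = 9.95 V.
Saturation requires V_DS ≥ V_GS − V_t = 0.327 V; 9.95 ≥ 0.327 ✓.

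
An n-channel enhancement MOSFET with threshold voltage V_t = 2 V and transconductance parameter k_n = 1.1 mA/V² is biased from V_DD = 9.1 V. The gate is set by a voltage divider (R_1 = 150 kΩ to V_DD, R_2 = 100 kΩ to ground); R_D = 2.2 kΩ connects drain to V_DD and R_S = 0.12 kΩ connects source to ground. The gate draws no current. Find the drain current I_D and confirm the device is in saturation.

I_D ≈ 1.2 mA

V_G = V_DD·R_2/(R_1+R_2) = 9.1×100/250 = 3.64 V.
Assume saturation: I_D = (k_n/2)(V_GS − V_t)² with V_GS = V_G − I_D·R_S = 3.64 − 0.12·I_D.
Substituting gives 0.00792·I_D² − 1.22·I_D + 1.48 = 0, with roots I_D = 1.23 or 152 mA.
The root I_D = 152 mA gives V_GS = -14.6 V ≤ V_t, so take I_D = 1.23 mA.
Then V_GS = 3.49 V and V_DS = V_DD − I_D(R_D+R_S) = 9.1 − 1.23×2.32 = 6.26 V.
Saturation requires V_DS ≥ V_GS − V_t = 1.49 V; 6.26 ≥ 1.49 ✓.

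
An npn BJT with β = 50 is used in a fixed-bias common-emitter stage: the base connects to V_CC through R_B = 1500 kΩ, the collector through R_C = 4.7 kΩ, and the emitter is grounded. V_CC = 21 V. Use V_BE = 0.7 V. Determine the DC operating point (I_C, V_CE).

Base loop: V_CC = I_B·R_B + V_BE, so I_B = (21 − 0.7)/1500 kΩ = 0.0135 mA.
In the active region I_C = β·I_B = 50 × 0.0135 = 0.677 mA.
Collector loop: V_CE = V_CC − I_C·R_C = 21 − 0.677×4.7 = 17.8 V.
Since V_CE = 17.8 V > V_CE(sat) ≈ 0.2 V, the transistor is in the active region as assumed.

I_C ≈ 0.68 mA, V_CE ≈ 18 V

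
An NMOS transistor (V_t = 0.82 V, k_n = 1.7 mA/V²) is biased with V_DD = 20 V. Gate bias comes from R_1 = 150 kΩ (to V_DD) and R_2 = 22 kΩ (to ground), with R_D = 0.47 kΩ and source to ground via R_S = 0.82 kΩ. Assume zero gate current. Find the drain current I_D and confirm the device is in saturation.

V_G = V_DD·R_2/(R_1+R_2) = 20×22/172 = 2.56 V.
Assume saturation: I_D = (k_n/2)(V_GS − V_t)² with V_GS = V_G − I_D·R_S = 2.56 − 0.82·I_D.
Substituting gives 0.572·I_D² − 3.42·I_D + 2.57 = 0, with roots I_D = 0.879 or 5.11 mA.
The root I_D = 5.11 mA gives V_GS = -1.63 V ≤ V_t, so take I_D = 0.879 mA.
Then V_GS = 1.84 V and V_DS = V_DD − I_D(R_D+R_S) = 20 − 0.879×1.29 = 18.9 V.
Saturation requires V_DS ≥ V_GS − V_t = 1.02 V; 18.9 ≥ 1.02 ✓.

I_D ≈ 0.88 mA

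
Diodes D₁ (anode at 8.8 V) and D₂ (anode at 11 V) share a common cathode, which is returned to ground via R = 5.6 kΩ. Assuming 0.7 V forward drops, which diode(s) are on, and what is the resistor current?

Only D₂ conducts; I_R ≈ 1.8 mA

Assume both conduct. Then node N would need to be at both 8.8−0.7 = 8.1 V and 11−0.7 = 10.3 V, which is impossible.
Assume only D₂ conducts: V_N = 11 − 0.7 = 10.3 V, so I_R = 10.3/5.6 = 1.84 mA.
Check D₁: its anode-to-cathode voltage is 8.8 − 10.3 = -1.5 V < 0.7 V, so it is off. The assumption is consistent.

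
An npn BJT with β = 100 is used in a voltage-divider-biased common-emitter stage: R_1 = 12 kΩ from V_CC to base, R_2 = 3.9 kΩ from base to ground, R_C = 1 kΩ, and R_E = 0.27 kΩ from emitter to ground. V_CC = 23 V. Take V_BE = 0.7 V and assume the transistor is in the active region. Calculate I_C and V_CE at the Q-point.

Thevenize the base divider: V_Th = V_CC·R_2/(R_1+R_2) = 23×3.9/15.9 = 5.64 V, R_Th = R_1‖R_2 = 2.94 kΩ.
Base-emitter loop: V_Th = I_B·R_Th + V_BE + (β+1)I_B·R_E, so I_B = (5.64 − 0.7) / (2.94 + 101×0.27) = 0.164 mA.
I_C = β·I_B = 100×0.164 = 16.4 mA, and I_E = (β+1)I_B = 16.5 mA.
V_CE = V_CC − I_C·R_C − I_E·R_E = 23 − 16.4×1 − 16.5×0.27 = 2.18 V.
V_CE = 2.18 V > 0.2 V confirms active-region operation.

I_C ≈ 16 mA, V_CE ≈ 2.2 V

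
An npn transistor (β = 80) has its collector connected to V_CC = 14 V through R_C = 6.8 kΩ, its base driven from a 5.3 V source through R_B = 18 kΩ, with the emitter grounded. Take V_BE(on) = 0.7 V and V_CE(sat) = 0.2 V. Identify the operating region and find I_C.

saturation; I_C ≈ 2 mA

Assume active: I_B = (5.3 − 0.7)/18 = 0.256 mA, giving I_C = β·I_B = 20.4 mA.
But then V_CE = 14 − 20.4×6.8 = -125 V < V_CE(sat) = 0.2 V — impossible in the active region.
So the transistor is saturated. With V_CE = 0.2 V, I_C = (V_CC − 0.2)/R_C = 13.8/6.8 = 2.03 mA.
Check: β·I_B = 20.4 mA > I_C = 2.03 mA, confirming saturation.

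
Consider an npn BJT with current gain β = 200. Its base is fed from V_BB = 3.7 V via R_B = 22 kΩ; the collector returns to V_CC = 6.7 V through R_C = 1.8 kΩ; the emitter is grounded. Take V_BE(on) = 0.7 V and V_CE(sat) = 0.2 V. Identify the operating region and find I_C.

saturation; I_C ≈ 3.6 mA

Assume active: I_B = (3.7 − 0.7)/22 = 0.136 mA, giving I_C = β·I_B = 27.3 mA.
But then V_CE = 6.7 − 27.3×1.8 = -42.4 V < V_CE(sat) = 0.2 V — impossible in the active region.
So the transistor is saturated. With V_CE = 0.2 V, I_C = (V_CC − 0.2)/R_C = 6.5/1.8 = 3.61 mA.
Check: β·I_B = 27.3 mA > I_C = 3.61 mA, confirming saturation.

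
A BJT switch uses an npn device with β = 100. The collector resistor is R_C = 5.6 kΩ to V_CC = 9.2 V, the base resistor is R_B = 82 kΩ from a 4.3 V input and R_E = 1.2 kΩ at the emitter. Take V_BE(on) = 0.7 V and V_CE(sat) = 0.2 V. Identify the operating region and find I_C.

saturation; I_C ≈ 1.3 mA

Assume active: I_B = (4.3 − 0.7)/(82 + 101×1.2) = 0.0177 mA, I_C = β·I_B = 1.77 mA.
Then V_CE = 9.2 − 1.77×5.6 − 1.79×1.2 = -2.87 V < 0.2 V — the active assumption fails.
Re-solve with V_CE = 0.2 V. KCL at the emitter: V_E/R_E = (V_BB−0.7−V_E)/R_B + (V_CC−0.2−V_E)/R_C, giving V_E = 1.61 V.
I_C = (V_CC − 0.2 − V_E)/R_C = (9 − 1.61)/5.6 = 1.32 mA.
Check: I_B = (3.6 − 1.61)/82 = 0.0242 mA, and β·I_B = 2.42 mA > I_C, confirming saturation.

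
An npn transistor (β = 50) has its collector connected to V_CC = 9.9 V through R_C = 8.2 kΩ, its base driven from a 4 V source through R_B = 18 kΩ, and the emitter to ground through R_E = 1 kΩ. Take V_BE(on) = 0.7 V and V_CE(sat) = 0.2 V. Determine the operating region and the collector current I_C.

saturation; I_C ≈ 1 mA

Assume active: I_B = (4 − 0.7)/(18 + 51×1) = 0.0478 mA, I_C = β·I_B = 2.39 mA.
Then V_CE = 9.9 − 2.39×8.2 − 2.44×1 = -12.1 V < 0.2 V — the active assumption fails.
Re-solve with V_CE = 0.2 V. KCL at the emitter: V_E/R_E = (V_BB−0.7−V_E)/R_B + (V_CC−0.2−V_E)/R_C, giving V_E = 1.16 V.
I_C = (V_CC − 0.2 − V_E)/R_C = (9.7 − 1.16)/8.2 = 1.04 mA.
Check: I_B = (3.3 − 1.16)/18 = 0.119 mA, and β·I_B = 5.94 mA > I_C, confirming saturation.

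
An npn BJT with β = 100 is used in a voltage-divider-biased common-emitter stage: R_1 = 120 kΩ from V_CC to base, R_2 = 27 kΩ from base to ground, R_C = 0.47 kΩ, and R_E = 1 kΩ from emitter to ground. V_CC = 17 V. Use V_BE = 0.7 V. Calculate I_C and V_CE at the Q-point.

Thevenize the base divider: V_Th = V_CC·R_2/(R_1+R_2) = 17×27/147 = 3.12 V, R_Th = R_1‖R_2 = 22 kΩ.
Base-emitter loop: V_Th = I_B·R_Th + V_BE + (β+1)I_B·R_E, so I_B = (3.12 − 0.7) / (22 + 101×1) = 0.0197 mA.
I_C = β·I_B = 100×0.0197 = 1.97 mA, and I_E = (β+1)I_B = 1.99 mA.
V_CE = V_CC − I_C·R_C − I_E·R_E = 17 − 1.97×0.47 − 1.99×1 = 14.1 V.
V_CE = 14.1 V > 0.2 V confirms active-region operation.

I_C ≈ 2 mA, V_CE ≈ 14 V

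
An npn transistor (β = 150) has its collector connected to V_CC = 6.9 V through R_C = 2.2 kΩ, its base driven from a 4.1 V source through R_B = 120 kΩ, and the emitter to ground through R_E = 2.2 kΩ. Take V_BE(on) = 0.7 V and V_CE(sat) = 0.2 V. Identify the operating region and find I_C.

active; I_C ≈ 1.1 mA

Assume active. Base-emitter loop: I_B = (V_BB − V_BE)/(R_B + (β+1)R_E) = (4.1 − 0.7)/(120 + 151×2.2) = 0.00752 mA.
I_C = β·I_B = 150×0.00752 = 1.13 mA.
V_CE = V_CC − I_C·R_C − I_E·R_E = 6.9 − 1.13×2.2 − 1.14×2.2 = 1.92 V > V_CE(sat), so the active-region assumption holds.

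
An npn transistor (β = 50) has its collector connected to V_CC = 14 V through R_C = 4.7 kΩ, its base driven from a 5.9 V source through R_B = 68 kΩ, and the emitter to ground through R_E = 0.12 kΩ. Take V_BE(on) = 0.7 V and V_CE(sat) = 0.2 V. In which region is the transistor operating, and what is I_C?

saturation; I_C ≈ 2.9 mA

Assume active: I_B = (5.9 − 0.7)/(68 + 51×0.12) = 0.0702 mA, I_C = β·I_B = 3.51 mA.
Then V_CE = 14 − 3.51×4.7 − 3.58×0.12 = -2.92 V < 0.2 V — the active assumption fails.
Re-solve with V_CE = 0.2 V. KCL at the emitter: V_E/R_E = (V_BB−0.7−V_E)/R_B + (V_CC−0.2−V_E)/R_C, giving V_E = 0.352 V.
I_C = (V_CC − 0.2 − V_E)/R_C = (13.8 − 0.352)/4.7 = 2.86 mA.
Check: I_B = (5.2 − 0.352)/68 = 0.0713 mA, and β·I_B = 3.56 mA > I_C, confirming saturation.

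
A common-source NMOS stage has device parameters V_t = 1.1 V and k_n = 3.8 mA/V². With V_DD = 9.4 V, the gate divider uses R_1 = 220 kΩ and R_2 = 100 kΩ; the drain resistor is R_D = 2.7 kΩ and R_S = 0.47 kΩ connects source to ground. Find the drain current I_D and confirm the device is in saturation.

I_D ≈ 1.8 mA

V_G = V_DD·R_2/(R_1+R_2) = 9.4×100/320 = 2.94 V.
Assume saturation: I_D = (k_n/2)(V_GS − V_t)² with V_GS = V_G − I_D·R_S = 2.94 − 0.47·I_D.
Substituting gives 0.42·I_D² − 4.28·I_D + 6.42 = 0, with roots I_D = 1.82 or 8.38 mA.
The root I_D = 8.38 mA gives V_GS = -1 V ≤ V_t, so take I_D = 1.82 mA.
Then V_GS = 2.08 V and V_DS = V_DD − I_D(R_D+R_S) = 9.4 − 1.82×3.17 = 3.62 V.
Saturation requires V_DS ≥ V_GS − V_t = 0.98 V; 3.62 ≥ 0.98 ✓.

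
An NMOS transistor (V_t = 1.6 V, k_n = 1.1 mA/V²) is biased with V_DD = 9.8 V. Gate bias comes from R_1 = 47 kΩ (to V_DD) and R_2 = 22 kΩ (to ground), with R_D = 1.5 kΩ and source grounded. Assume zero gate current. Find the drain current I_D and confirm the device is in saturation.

V_G = V_DD·R_2/(R_1+R_2) = 9.8×22/69 = 3.12 V. With the source grounded, V_GS = V_G = 3.12 V.
Assume saturation: I_D = (k_n/2)(V_GS − V_t)² = (1.1/2)×(3.12 − 1.6)² = 0.55×1.52² = 1.28 mA.
V_DS = V_DD − I_D·R_D = 9.8 − 1.28×1.5 = 7.88 V.
Saturation requires V_DS ≥ V_GS − V_t = 1.52 V; 7.88 ≥ 1.52 ✓.

I_D ≈ 1.3 mA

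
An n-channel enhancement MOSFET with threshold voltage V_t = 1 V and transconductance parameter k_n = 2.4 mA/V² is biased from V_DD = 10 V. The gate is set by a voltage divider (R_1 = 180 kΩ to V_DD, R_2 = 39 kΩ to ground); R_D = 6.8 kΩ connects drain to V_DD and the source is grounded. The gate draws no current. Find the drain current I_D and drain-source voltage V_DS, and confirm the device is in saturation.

I_D ≈ 0.73 mA, V_DS ≈ 5 V

V_G = V_DD·R_2/(R_1+R_2) = 10×39/219 = 1.78 V. With the source grounded, V_GS = V_G = 1.78 V.
Assume saturation: I_D = (k_n/2)(V_GS − V_t)² = (2.4/2)×(1.78 − 1)² = 1.2×0.781² = 0.732 mA.
V_DS = V_DD − I_D·R_D = 10 − 0.732×6.8 = 5.02 V.
Saturation requires V_DS ≥ V_GS − V_t = 0.781 V; 5.02 ≥ 0.781 ✓.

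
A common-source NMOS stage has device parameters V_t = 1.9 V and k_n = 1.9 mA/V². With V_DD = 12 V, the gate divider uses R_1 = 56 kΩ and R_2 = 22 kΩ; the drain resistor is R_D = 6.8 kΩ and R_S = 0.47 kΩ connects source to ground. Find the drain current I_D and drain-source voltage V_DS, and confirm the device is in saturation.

V_G = V_DD·R_2/(R_1+R_2) = 12×22/78 = 3.38 V.
Assume saturation: I_D = (k_n/2)(V_GS − V_t)² with V_GS = V_G − I_D·R_S = 3.38 − 0.47·I_D.
Substituting gives 0.21·I_D² − 2.33·I_D + 2.09 = 0, with roots I_D = 0.988 or 10.1 mA.
The root I_D = 10.1 mA gives V_GS = -1.36 V ≤ V_t, so take I_D = 0.988 mA.
Then V_GS = 2.92 V and V_DS = V_DD − I_D(R_D+R_S) = 12 − 0.988×7.27 = 4.81 V.
Saturation requires V_DS ≥ V_GS − V_t = 1.02 V; 4.81 ≥ 1.02 ✓.

I_D ≈ 0.99 mA, V_DS ≈ 4.8 V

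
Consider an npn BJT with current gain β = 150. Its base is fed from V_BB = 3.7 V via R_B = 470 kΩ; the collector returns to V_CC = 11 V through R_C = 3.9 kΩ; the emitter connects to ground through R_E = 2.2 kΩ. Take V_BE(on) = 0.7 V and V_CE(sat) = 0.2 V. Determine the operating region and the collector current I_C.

Assume active. Base-emitter loop: I_B = (V_BB − V_BE)/(R_B + (β+1)R_E) = (3.7 − 0.7)/(470 + 151×2.2) = 0.00374 mA.
I_C = β·I_B = 150×0.00374 = 0.561 mA.
V_CE = V_CC − I_C·R_C − I_E·R_E = 11 − 0.561×3.9 − 0.565×2.2 = 7.57 V > V_CE(sat), so the active-region assumption holds.

active; I_C ≈ 0.56 mA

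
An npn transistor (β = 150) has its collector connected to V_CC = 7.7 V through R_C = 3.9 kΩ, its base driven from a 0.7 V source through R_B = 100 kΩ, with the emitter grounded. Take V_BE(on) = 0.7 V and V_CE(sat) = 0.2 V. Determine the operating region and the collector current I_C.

V_BB = 0.7 V ≤ V_BE(on) = 0.7 V, so the base-emitter junction is not forward biased.
The transistor is in cutoff: I_B = I_C = 0.

cutoff; I_C ≈ 0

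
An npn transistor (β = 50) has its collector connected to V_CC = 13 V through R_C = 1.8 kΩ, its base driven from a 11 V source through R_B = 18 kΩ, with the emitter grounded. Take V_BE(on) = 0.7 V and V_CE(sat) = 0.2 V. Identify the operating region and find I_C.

saturation; I_C ≈ 7.1 mA

Assume active: I_B = (11 − 0.7)/18 = 0.572 mA, giving I_C = β·I_B = 28.6 mA.
But then V_CE = 13 − 28.6×1.8 = -38.5 V < V_CE(sat) = 0.2 V — impossible in the active region.
So the transistor is saturated. With V_CE = 0.2 V, I_C = (V_CC − 0.2)/R_C = 12.8/1.8 = 7.11 mA.
Check: β·I_B = 28.6 mA > I_C = 7.11 mA, confirming saturation.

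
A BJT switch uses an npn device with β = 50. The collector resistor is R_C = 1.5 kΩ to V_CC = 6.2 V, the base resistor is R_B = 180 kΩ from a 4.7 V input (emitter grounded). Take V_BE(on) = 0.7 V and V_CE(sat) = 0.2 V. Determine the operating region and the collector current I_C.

Assume active. Base-emitter loop: I_B = (V_BB − V_BE)/R_B = (4.7 − 0.7)/180 = 0.0222 mA.
I_C = β·I_B = 50×0.0222 = 1.11 mA.
V_CE = V_CC − I_C·R_C = 6.2 − 1.11×1.5 = 4.53 V > V_CE(sat), so the active-region assumption holds.

active; I_C ≈ 1.1 mA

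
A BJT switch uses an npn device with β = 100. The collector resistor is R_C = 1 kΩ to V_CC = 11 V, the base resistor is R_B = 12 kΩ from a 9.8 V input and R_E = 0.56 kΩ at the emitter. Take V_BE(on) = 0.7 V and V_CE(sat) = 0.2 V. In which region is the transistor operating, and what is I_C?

Assume active: I_B = (9.8 − 0.7)/(12 + 101×0.56) = 0.133 mA, I_C = β·I_B = 13.3 mA.
Then V_CE = 11 − 13.3×1 − 13.4×0.56 = -9.78 V < 0.2 V — the active assumption fails.
Re-solve with V_CE = 0.2 V. KCL at the emitter: V_E/R_E = (V_BB−0.7−V_E)/R_B + (V_CC−0.2−V_E)/R_C, giving V_E = 4.03 V.
I_C = (V_CC − 0.2 − V_E)/R_C = (10.8 − 4.03)/1 = 6.77 mA.
Check: I_B = (9.1 − 4.03)/12 = 0.423 mA, and β·I_B = 42.3 mA > I_C, confirming saturation.

saturation; I_C ≈ 6.8 mA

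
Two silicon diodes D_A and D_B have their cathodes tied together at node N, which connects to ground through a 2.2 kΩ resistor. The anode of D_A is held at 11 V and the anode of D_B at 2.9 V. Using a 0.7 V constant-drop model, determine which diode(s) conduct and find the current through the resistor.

Only D_A conducts; I_R ≈ 4.7 mA

Assume both conduct. Then node N would need to be at both 11−0.7 = 10.3 V and 2.9−0.7 = 2.2 V, which is impossible.
Assume only D_A conducts: V_N = 11 − 0.7 = 10.3 V, so I_R = 10.3/2.2 = 4.68 mA.
Check D_B: its anode-to-cathode voltage is 2.9 − 10.3 = -7.4 V < 0.7 V, so it is off. The assumption is consistent.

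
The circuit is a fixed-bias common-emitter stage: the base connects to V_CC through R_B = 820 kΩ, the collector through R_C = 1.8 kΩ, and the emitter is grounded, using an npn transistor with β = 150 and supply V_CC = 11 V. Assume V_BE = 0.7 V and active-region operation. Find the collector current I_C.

I_C ≈ 1.9 mA

Base loop: V_CC = I_B·R_B + V_BE, so I_B = (11 − 0.7)/820 kΩ = 0.0126 mA.
In the active region I_C = β·I_B = 150 × 0.0126 = 1.88 mA.
Collector loop: V_CE = V_CC − I_C·R_C = 11 − 1.88×1.8 = 7.61 V.
Since V_CE = 7.61 V > V_CE(sat) ≈ 0.2 V, the transistor is in the active region as assumed.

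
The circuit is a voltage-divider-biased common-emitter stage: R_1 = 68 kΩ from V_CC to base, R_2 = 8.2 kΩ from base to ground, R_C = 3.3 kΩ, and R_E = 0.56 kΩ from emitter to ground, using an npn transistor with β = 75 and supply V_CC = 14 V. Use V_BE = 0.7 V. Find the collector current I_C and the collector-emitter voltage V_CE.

I_C ≈ 1.2 mA, V_CE ≈ 9.3 V

Thevenize the base divider: V_Th = V_CC·R_2/(R_1+R_2) = 14×8.2/76.2 = 1.51 V, R_Th = R_1‖R_2 = 7.32 kΩ.
Base-emitter loop: V_Th = I_B·R_Th + V_BE + (β+1)I_B·R_E, so I_B = (1.51 − 0.7) / (7.32 + 76×0.56) = 0.0162 mA.
I_C = β·I_B = 75×0.0162 = 1.21 mA, and I_E = (β+1)I_B = 1.23 mA.
V_CE = V_CC − I_C·R_C − I_E·R_E = 14 − 1.21×3.3 − 1.23×0.56 = 9.31 V.
V_CE = 9.31 V > 0.2 V confirms active-region operation.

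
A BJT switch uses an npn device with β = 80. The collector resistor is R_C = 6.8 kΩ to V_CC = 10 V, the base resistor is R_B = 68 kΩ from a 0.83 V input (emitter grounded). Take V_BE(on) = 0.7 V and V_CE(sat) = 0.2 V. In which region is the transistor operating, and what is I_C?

active; I_C ≈ 0.15 mA

Assume active. Base-emitter loop: I_B = (V_BB − V_BE)/R_B = (0.83 − 0.7)/68 = 0.00191 mA.
I_C = β·I_B = 80×0.00191 = 0.153 mA.
V_CE = V_CC − I_C·R_C = 10 − 0.153×6.8 = 8.96 V > V_CE(sat), so the active-region assumption holds.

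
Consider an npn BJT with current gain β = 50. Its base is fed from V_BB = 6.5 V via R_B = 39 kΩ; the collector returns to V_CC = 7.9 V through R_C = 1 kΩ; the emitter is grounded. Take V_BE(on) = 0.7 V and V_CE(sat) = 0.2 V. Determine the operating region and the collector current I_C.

active; I_C ≈ 7.4 mA

Assume active. Base-emitter loop: I_B = (V_BB − V_BE)/R_B = (6.5 − 0.7)/39 = 0.149 mA.
I_C = β·I_B = 50×0.149 = 7.44 mA.
V_CE = V_CC − I_C·R_C = 7.9 − 7.44×1 = 0.464 V > V_CE(sat), so the active-region assumption holds.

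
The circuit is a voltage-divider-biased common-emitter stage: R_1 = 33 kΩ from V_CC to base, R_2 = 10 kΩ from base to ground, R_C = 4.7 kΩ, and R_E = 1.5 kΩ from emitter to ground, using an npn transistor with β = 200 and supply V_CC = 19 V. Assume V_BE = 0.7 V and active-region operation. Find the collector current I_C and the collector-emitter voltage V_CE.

Thevenize the base divider: V_Th = V_CC·R_2/(R_1+R_2) = 19×10/43 = 4.42 V, R_Th = R_1‖R_2 = 7.67 kΩ.
Base-emitter loop: V_Th = I_B·R_Th + V_BE + (β+1)I_B·R_E, so I_B = (4.42 − 0.7) / (7.67 + 201×1.5) = 0.012 mA.
I_C = β·I_B = 200×0.012 = 2.41 mA, and I_E = (β+1)I_B = 2.42 mA.
V_CE = V_CC − I_C·R_C − I_E·R_E = 19 − 2.41×4.7 − 2.42×1.5 = 4.07 V.
V_CE = 4.07 V > 0.2 V confirms active-region operation.

I_C ≈ 2.4 mA, V_CE ≈ 4.1 V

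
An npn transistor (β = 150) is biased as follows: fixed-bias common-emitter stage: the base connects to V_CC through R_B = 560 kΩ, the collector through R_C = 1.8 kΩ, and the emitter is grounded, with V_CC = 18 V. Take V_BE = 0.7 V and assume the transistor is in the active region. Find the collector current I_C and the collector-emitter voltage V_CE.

I_C ≈ 4.6 mA, V_CE ≈ 9.7 V

Base loop: V_CC = I_B·R_B + V_BE, so I_B = (18 − 0.7)/560 kΩ = 0.0309 mA.
In the active region I_C = β·I_B = 150 × 0.0309 = 4.63 mA.
Collector loop: V_CE = V_CC − I_C·R_C = 18 − 4.63×1.8 = 9.66 V.
Since V_CE = 9.66 V > V_CE(sat) ≈ 0.2 V, the transistor is in the active region as assumed.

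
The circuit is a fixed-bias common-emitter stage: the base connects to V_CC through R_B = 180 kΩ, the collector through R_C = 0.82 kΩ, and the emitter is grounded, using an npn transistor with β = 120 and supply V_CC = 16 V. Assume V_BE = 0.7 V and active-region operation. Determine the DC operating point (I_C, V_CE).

Base loop: V_CC = I_B·R_B + V_BE, so I_B = (16 − 0.7)/180 kΩ = 0.085 mA.
In the active region I_C = β·I_B = 120 × 0.085 = 10.2 mA.
Collector loop: V_CE = V_CC − I_C·R_C = 16 − 10.2×0.82 = 7.64 V.
Since V_CE = 7.64 V > V_CE(sat) ≈ 0.2 V, the transistor is in the active region as assumed.

I_C ≈ 10 mA, V_CE ≈ 7.6 V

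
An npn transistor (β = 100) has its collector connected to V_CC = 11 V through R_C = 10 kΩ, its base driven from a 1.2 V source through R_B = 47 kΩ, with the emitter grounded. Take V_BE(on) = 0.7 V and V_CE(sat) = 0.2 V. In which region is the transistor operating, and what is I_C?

active; I_C ≈ 1.1 mA

Assume active. Base-emitter loop: I_B = (V_BB − V_BE)/R_B = (1.2 − 0.7)/47 = 0.0106 mA.
I_C = β·I_B = 100×0.0106 = 1.06 mA.
V_CE = V_CC − I_C·R_C = 11 − 1.06×10 = 0.362 V > V_CE(sat), so the active-region assumption holds.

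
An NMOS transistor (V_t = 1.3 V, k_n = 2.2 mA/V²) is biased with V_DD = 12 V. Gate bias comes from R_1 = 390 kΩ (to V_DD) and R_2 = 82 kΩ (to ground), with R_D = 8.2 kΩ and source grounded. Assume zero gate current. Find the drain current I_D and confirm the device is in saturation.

V_G = V_DD·R_2/(R_1+R_2) = 12×82/472 = 2.08 V. With the source grounded, V_GS = V_G = 2.08 V.
Assume saturation: I_D = (k_n/2)(V_GS − V_t)² = (2.2/2)×(2.08 − 1.3)² = 1.1×0.785² = 0.677 mA.
V_DS = V_DD − I_D·R_D = 12 − 0.677×8.2 = 6.45 V.
Saturation requires V_DS ≥ V_GS − V_t = 0.785 V; 6.45 ≥ 0.785 ✓.

I_D ≈ 0.68 mA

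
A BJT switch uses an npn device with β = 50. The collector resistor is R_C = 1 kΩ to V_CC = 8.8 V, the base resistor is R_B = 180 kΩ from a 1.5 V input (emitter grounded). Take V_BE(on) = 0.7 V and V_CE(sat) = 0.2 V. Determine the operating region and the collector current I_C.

Assume active. Base-emitter loop: I_B = (V_BB − V_BE)/R_B = (1.5 − 0.7)/180 = 0.00444 mA.
I_C = β·I_B = 50×0.00444 = 0.222 mA.
V_CE = V_CC − I_C·R_C = 8.8 − 0.222×1 = 8.58 V > V_CE(sat), so the active-region assumption holds.

active; I_C ≈ 0.22 mA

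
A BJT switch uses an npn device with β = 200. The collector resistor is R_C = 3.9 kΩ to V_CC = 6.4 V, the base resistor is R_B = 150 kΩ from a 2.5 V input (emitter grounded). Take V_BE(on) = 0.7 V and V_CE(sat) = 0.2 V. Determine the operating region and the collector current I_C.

saturation; I_C ≈ 1.6 mA

Assume active: I_B = (2.5 − 0.7)/150 = 0.012 mA, giving I_C = β·I_B = 2.4 mA.
But then V_CE = 6.4 − 2.4×3.9 = -2.96 V < V_CE(sat) = 0.2 V — impossible in the active region.
So the transistor is saturated. With V_CE = 0.2 V, I_C = (V_CC − 0.2)/R_C = 6.2/3.9 = 1.59 mA.
Check: β·I_B = 2.4 mA > I_C = 1.59 mA, confirming saturation.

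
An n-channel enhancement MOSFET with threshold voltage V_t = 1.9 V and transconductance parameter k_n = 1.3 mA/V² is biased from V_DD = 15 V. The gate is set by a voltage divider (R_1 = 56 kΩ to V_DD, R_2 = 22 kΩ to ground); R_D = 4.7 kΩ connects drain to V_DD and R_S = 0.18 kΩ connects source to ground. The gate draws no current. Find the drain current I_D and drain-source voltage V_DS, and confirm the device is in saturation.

V_G = V_DD·R_2/(R_1+R_2) = 15×22/78 = 4.23 V.
Assume saturation: I_D = (k_n/2)(V_GS − V_t)² with V_GS = V_G − I_D·R_S = 4.23 − 0.18·I_D.
Substituting gives 0.0211·I_D² − 1.55·I_D + 3.53 = 0, with roots I_D = 2.36 or 71 mA.
The root I_D = 71 mA gives V_GS = -8.55 V ≤ V_t, so take I_D = 2.36 mA.
Then V_GS = 3.81 V and V_DS = V_DD − I_D(R_D+R_S) = 15 − 2.36×4.88 = 3.48 V.
Saturation requires V_DS ≥ V_GS − V_t = 1.91 V; 3.48 ≥ 1.91 ✓.

I_D ≈ 2.4 mA, V_DS ≈ 3.5 V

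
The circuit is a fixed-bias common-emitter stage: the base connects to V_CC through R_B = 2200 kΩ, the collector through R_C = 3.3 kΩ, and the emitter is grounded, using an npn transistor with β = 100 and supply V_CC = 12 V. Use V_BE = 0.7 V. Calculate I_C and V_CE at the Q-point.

I_C ≈ 0.51 mA, V_CE ≈ 10 V

Base loop: V_CC = I_B·R_B + V_BE, so I_B = (12 − 0.7)/2200 kΩ = 0.00514 mA.
In the active region I_C = β·I_B = 100 × 0.00514 = 0.514 mA.
Collector loop: V_CE = V_CC − I_C·R_C = 12 − 0.514×3.3 = 10.3 V.
Since V_CE = 10.3 V > V_CE(sat) ≈ 0.2 V, the transistor is in the active region as assumed.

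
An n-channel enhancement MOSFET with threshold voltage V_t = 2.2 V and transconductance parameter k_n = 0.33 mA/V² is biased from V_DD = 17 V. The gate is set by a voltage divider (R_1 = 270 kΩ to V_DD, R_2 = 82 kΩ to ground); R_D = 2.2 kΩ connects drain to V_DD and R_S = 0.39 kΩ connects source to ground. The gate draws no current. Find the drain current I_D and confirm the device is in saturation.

I_D ≈ 0.42 mA

V_G = V_DD·R_2/(R_1+R_2) = 17×82/352 = 3.96 V.
Assume saturation: I_D = (k_n/2)(V_GS − V_t)² with V_GS = V_G − I_D·R_S = 3.96 − 0.39·I_D.
Substituting gives 0.0251·I_D² − 1.23·I_D + 0.511 = 0, with roots I_D = 0.42 or 48.5 mA.
The root I_D = 48.5 mA gives V_GS = -14.9 V ≤ V_t, so take I_D = 0.42 mA.
Then V_GS = 3.8 V and V_DS = V_DD − I_D(R_D+R_S) = 17 − 0.42×2.59 = 15.9 V.
Saturation requires V_DS ≥ V_GS − V_t = 1.6 V; 15.9 ≥ 1.6 ✓.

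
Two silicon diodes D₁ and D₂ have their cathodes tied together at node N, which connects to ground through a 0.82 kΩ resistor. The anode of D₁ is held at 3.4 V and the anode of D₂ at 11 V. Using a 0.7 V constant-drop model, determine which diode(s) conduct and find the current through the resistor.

Only D₂ conducts; I_R ≈ 13 mA

Assume both conduct. Then node N would need to be at both 3.4−0.7 = 2.7 V and 11−0.7 = 10.3 V, which is impossible.
Assume only D₂ conducts: V_N = 11 − 0.7 = 10.3 V, so I_R = 10.3/0.82 = 12.6 mA.
Check D₁: its anode-to-cathode voltage is 3.4 − 10.3 = -6.9 V < 0.7 V, so it is off. The assumption is consistent.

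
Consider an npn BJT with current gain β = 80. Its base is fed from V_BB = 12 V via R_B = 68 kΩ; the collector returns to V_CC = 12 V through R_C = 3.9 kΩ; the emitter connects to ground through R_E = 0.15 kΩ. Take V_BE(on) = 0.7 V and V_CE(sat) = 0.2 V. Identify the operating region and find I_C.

Assume active: I_B = (12 − 0.7)/(68 + 81×0.15) = 0.141 mA, I_C = β·I_B = 11.3 mA.
Then V_CE = 12 − 11.3×3.9 − 11.4×0.15 = -33.7 V < 0.2 V — the active assumption fails.
Re-solve with V_CE = 0.2 V. KCL at the emitter: V_E/R_E = (V_BB−0.7−V_E)/R_B + (V_CC−0.2−V_E)/R_C, giving V_E = 0.46 V.
I_C = (V_CC − 0.2 − V_E)/R_C = (11.8 − 0.46)/3.9 = 2.91 mA.
Check: I_B = (11.3 − 0.46)/68 = 0.159 mA, and β·I_B = 12.8 mA > I_C, confirming saturation.

saturation; I_C ≈ 2.9 mA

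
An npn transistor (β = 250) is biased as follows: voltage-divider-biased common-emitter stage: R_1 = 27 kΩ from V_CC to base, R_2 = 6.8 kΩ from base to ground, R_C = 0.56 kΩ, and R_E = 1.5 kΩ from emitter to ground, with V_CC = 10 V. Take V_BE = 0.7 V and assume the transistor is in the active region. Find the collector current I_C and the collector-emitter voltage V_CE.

I_C ≈ 0.86 mA, V_CE ≈ 8.2 V

Thevenize the base divider: V_Th = V_CC·R_2/(R_1+R_2) = 10×6.8/33.8 = 2.01 V, R_Th = R_1‖R_2 = 5.43 kΩ.
Base-emitter loop: V_Th = I_B·R_Th + V_BE + (β+1)I_B·R_E, so I_B = (2.01 − 0.7) / (5.43 + 251×1.5) = 0.00343 mA.
I_C = β·I_B = 250×0.00343 = 0.859 mA, and I_E = (β+1)I_B = 0.862 mA.
V_CE = V_CC − I_C·R_C − I_E·R_E = 10 − 0.859×0.56 − 0.862×1.5 = 8.23 V.
V_CE = 8.23 V > 0.2 V confirms active-region operation.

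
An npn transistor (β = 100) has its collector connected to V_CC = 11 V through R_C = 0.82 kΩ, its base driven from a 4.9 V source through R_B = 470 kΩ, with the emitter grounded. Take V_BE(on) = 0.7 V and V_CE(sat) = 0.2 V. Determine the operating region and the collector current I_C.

Assume active. Base-emitter loop: I_B = (V_BB − V_BE)/R_B = (4.9 − 0.7)/470 = 0.00894 mA.
I_C = β·I_B = 100×0.00894 = 0.894 mA.
V_CE = V_CC − I_C·R_C = 11 − 0.894×0.82 = 10.3 V > V_CE(sat), so the active-region assumption holds.

active; I_C ≈ 0.89 mA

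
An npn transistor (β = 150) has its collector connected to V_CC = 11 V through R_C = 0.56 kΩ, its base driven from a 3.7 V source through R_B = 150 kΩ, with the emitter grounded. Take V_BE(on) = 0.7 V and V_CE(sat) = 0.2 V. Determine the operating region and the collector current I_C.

Assume active. Base-emitter loop: I_B = (V_BB − V_BE)/R_B = (3.7 − 0.7)/150 = 0.02 mA.
I_C = β·I_B = 150×0.02 = 3 mA.
V_CE = V_CC − I_C·R_C = 11 − 3×0.56 = 9.32 V > V_CE(sat), so the active-region assumption holds.

active; I_C ≈ 3 mA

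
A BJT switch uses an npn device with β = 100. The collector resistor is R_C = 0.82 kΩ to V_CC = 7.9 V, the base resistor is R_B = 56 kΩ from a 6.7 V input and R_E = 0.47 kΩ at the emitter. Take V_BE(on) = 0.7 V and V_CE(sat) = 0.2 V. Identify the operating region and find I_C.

Assume active. Base-emitter loop: I_B = (V_BB − V_BE)/(R_B + (β+1)R_E) = (6.7 − 0.7)/(56 + 101×0.47) = 0.058 mA.
I_C = β·I_B = 100×0.058 = 5.8 mA.
V_CE = V_CC − I_C·R_C − I_E·R_E = 7.9 − 5.8×0.82 − 5.86×0.47 = 0.392 V > V_CE(sat), so the active-region assumption holds.

active; I_C ≈ 5.8 mA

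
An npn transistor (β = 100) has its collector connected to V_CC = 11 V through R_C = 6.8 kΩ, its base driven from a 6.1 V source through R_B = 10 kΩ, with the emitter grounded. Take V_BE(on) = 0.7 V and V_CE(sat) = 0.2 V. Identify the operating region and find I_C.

saturation; I_C ≈ 1.6 mA

Assume active: I_B = (6.1 − 0.7)/10 = 0.54 mA, giving I_C = β·I_B = 54 mA.
But then V_CE = 11 − 54×6.8 = -356 V < V_CE(sat) = 0.2 V — impossible in the active region.
So the transistor is saturated. With V_CE = 0.2 V, I_C = (V_CC − 0.2)/R_C = 10.8/6.8 = 1.59 mA.
Check: β·I_B = 54 mA > I_C = 1.59 mA, confirming saturation.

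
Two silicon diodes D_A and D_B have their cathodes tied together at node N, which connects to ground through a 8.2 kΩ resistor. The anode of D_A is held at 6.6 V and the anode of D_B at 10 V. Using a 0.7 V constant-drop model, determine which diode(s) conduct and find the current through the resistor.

Assume both conduct. Then node N would need to be at both 6.6−0.7 = 5.9 V and 10−0.7 = 9.3 V, which is impossible.
Assume only D_B conducts: V_N = 10 − 0.7 = 9.3 V, so I_R = 9.3/8.2 = 1.13 mA.
Check D_A: its anode-to-cathode voltage is 6.6 − 9.3 = -2.7 V < 0.7 V, so it is off. The assumption is consistent.

Only D_B conducts; I_R ≈ 1.1 mA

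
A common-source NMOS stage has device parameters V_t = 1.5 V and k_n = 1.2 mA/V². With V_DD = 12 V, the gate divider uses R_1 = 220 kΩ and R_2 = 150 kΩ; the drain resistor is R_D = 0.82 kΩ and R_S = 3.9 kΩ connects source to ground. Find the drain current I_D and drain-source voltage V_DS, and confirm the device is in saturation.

V_G = V_DD·R_2/(R_1+R_2) = 12×150/370 = 4.86 V.
Assume saturation: I_D = (k_n/2)(V_GS − V_t)² with V_GS = V_G − I_D·R_S = 4.86 − 3.9·I_D.
Substituting gives 9.13·I_D² − 16.7·I_D + 6.79 = 0, with roots I_D = 0.605 or 1.23 mA.
The root I_D = 1.23 mA gives V_GS = 0.0683 V ≤ V_t, so take I_D = 0.605 mA.
Then V_GS = 2.5 V and V_DS = V_DD − I_D(R_D+R_S) = 12 − 0.605×4.72 = 9.14 V.
Saturation requires V_DS ≥ V_GS − V_t = 1 V; 9.14 ≥ 1 ✓.

I_D ≈ 0.61 mA, V_DS ≈ 9.1 V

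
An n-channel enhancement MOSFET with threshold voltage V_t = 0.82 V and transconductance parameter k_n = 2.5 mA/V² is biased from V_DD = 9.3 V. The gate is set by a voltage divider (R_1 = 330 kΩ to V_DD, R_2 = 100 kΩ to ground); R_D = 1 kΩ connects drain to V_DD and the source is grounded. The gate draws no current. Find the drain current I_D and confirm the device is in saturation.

V_G = V_DD·R_2/(R_1+R_2) = 9.3×100/430 = 2.16 V. With the source grounded, V_GS = V_G = 2.16 V.
Assume saturation: I_D = (k_n/2)(V_GS − V_t)² = (2.5/2)×(2.16 − 0.82)² = 1.25×1.34² = 2.25 mA.
V_DS = V_DD − I_D·R_D = 9.3 − 2.25×1 = 7.05 V.
Saturation requires V_DS ≥ V_GS − V_t = 1.34 V; 7.05 ≥ 1.34 ✓.

I_D ≈ 2.3 mA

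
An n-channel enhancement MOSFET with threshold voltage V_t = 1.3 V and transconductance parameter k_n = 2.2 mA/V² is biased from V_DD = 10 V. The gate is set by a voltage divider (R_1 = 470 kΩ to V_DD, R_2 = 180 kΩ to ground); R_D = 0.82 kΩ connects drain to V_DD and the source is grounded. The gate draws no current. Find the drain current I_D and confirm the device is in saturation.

I_D ≈ 2.4 mA

V_G = V_DD·R_2/(R_1+R_2) = 10×180/650 = 2.77 V. With the source grounded, V_GS = V_G = 2.77 V.
Assume saturation: I_D = (k_n/2)(V_GS − V_t)² = (2.2/2)×(2.77 − 1.3)² = 1.1×1.47² = 2.37 mA.
V_DS = V_DD − I_D·R_D = 10 − 2.37×0.82 = 8.05 V.
Saturation requires V_DS ≥ V_GS − V_t = 1.47 V; 8.05 ≥ 1.47 ✓.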